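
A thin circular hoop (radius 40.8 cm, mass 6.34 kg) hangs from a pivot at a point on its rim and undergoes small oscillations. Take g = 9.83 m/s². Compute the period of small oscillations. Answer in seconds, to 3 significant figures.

1.81 s

I_cm = mr² = 1.055 kg·m². The pivot is at distance d = 0.408 m from the centre of mass.
By the parallel-axis theorem, I = I_cm + md² = 1.055 + 1.055 = 2.111 kg·m².
T = 2π√(I/(mgd)) = 2π√(2.111/(6.34 × 9.83 × 0.408)) = 1.81 s.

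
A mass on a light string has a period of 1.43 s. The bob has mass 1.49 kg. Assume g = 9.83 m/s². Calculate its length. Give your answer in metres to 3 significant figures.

0.509 m

From T = 2π√(L/g), L = gT²/(4π²) = 9.83 × 1.430²/(4π²) = 0.509 m.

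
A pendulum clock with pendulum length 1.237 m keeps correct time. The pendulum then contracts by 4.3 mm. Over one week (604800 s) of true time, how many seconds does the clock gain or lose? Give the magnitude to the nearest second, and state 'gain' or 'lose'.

gain 1054 s

T ∝ √L, so T'/T = √(1.23270/1.237) = 0.998260.
In 604800 s of true time the clock registers 604800/0.998260 = 605853.9 s, so it gains 1054 s.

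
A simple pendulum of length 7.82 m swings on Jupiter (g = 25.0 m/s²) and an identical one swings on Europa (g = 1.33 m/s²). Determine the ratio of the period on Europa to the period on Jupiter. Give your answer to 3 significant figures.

T ∝ 1/√g, so T₂/T₁ = √(g₁/g₂) = √(25.0/1.33) = 4.34.

4.34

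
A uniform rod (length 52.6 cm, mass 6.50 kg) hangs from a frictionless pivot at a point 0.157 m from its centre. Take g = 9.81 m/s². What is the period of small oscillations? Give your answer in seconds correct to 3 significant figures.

For a physical pendulum T = 2π√(I/(mgd)), with d = 0.1570 m from pivot to centre of mass.
I_cm = mL²/12 = 6.50 × 0.526²/12 = 0.1499 kg·m²; I = I_cm + md² = 0.1499 + 6.50 × 0.1570² = 0.3101 kg·m².
T = 2π√(0.3101/(6.50 × 9.81 × 0.1570)) = 1.11 s.

1.11 s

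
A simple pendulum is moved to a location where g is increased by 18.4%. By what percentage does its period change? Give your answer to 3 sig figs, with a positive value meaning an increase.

-8.10%

T ∝ 1/√g, so T'/T = 1/√(1.184) = 0.9190.
Percentage change in T = (0.9190 − 1) × 100% = -8.10%.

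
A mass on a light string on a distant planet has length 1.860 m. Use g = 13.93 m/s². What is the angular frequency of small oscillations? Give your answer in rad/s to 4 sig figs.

ω = √(g/L) = √(13.93/1.860) = 2.737 rad/s.

2.737 rad/s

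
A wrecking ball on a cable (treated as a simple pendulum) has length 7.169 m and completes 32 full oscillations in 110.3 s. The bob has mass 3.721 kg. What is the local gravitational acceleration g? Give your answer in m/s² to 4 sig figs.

T = 110.3/32 = 3.4469 s.
From T = 2π√(L/g), g = 4π²L/T² = 4π² × 7.169/3.4469² = 23.82 m/s².

23.82 m/s²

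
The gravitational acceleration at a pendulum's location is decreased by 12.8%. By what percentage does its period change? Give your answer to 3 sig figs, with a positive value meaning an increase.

7.09%

T ∝ 1/√g, so T'/T = 1/√(0.8720) = 1.071.
Percentage change in T = (1.071 − 1) × 100% = 7.09%.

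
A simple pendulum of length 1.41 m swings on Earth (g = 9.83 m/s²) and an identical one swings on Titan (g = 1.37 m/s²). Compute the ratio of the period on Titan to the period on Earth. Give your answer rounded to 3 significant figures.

2.68

T ∝ 1/√g, so T₂/T₁ = √(g₁/g₂) = √(9.83/1.37) = 2.68.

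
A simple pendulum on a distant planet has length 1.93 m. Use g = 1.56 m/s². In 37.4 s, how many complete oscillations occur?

5

T = 2π√(L/g) = 2π√(1.93/1.56) = 6.989 s.
Number of complete oscillations = ⌊37.4/6.989⌋ = ⌊5.351⌋ = 5.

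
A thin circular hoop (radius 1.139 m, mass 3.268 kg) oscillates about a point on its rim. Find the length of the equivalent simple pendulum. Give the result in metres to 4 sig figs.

The equivalent simple-pendulum length is L_eq = I/(md), where I is about the pivot and d = 1.1390 m.
I_cm = mR² = 4.2396 kg·m², so I = I_cm + md² = 4.2396 + 4.2396 = 8.4793 kg·m².
L_eq = 8.4793/(3.268 × 1.1390) = 2.278 m.

2.278 m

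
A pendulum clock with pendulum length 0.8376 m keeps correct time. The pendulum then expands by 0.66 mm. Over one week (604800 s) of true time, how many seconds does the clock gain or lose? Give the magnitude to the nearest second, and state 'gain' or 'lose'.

lose 238 s

T ∝ √L, so T'/T = √(0.83826/0.8376) = 1.00039.
In 604800 s of true time the clock registers 604800/1.00039 = 604561.9 s, so it loses 238 s.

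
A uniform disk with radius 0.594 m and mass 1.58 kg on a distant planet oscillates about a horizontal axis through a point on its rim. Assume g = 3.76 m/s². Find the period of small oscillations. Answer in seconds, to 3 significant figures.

I_cm = ½mr² = 0.2787 kg·m². The pivot is at distance d = 0.594 m from the centre of mass.
By the parallel-axis theorem, I = I_cm + md² = 0.2787 + 0.5575 = 0.8362 kg·m².
T = 2π√(I/(mgd)) = 2π√(0.8362/(1.58 × 3.76 × 0.594)) = 3.06 s.

3.06 s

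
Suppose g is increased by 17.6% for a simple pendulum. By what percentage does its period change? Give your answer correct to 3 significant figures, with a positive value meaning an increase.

T ∝ 1/√g, so T'/T = 1/√(1.176) = 0.9221.
Percentage change in T = (0.9221 − 1) × 100% = -7.79%.

-7.79%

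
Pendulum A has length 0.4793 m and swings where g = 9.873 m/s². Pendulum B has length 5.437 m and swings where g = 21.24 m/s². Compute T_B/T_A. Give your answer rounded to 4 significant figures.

T = 2π√(L/g), so T_B/T_A = √((L_B/g_B)/(L_A/g_A)) = √((5.437/21.24)/(0.4793/9.873)) = 2.296.

2.296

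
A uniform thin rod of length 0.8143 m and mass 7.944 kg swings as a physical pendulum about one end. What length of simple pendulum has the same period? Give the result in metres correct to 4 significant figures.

The equivalent simple-pendulum length is L_eq = I/(md), where I is about the pivot and d = 0.40715 m.
I_cm = (1/12)mL² = 0.43896 kg·m², so I = I_cm + md² = 0.43896 + 1.3169 = 1.7558 kg·m².
L_eq = 1.7558/(7.944 × 0.40715) = 0.5429 m.

0.5429 m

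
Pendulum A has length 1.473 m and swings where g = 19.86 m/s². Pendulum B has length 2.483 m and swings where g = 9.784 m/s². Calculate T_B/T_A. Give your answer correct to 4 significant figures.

T = 2π√(L/g), so T_B/T_A = √((L_B/g_B)/(L_A/g_A)) = √((2.483/9.784)/(1.473/19.86)) = 1.850.

1.850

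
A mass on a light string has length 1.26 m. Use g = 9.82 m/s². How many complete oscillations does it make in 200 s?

T = 2π√(L/g) = 2π√(1.26/9.82) = 2.251 s.
Number of complete oscillations = ⌊200/2.251⌋ = ⌊88.86⌋ = 88.

88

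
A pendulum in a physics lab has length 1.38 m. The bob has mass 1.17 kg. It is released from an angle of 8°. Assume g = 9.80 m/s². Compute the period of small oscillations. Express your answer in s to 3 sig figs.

2.36 s

T = 2π√(L/g) = 2π√(1.38/9.80) = 2π × 0.3753 = 2.36 s.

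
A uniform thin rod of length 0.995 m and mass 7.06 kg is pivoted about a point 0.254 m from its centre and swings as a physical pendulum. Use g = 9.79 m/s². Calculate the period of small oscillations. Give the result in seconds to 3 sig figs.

For a physical pendulum T = 2π√(I/(mgd)), with d = 0.2540 m from pivot to centre of mass.
I_cm = mL²/12 = 7.06 × 0.995²/12 = 0.5825 kg·m²; I = I_cm + md² = 0.5825 + 7.06 × 0.2540² = 1.038 kg·m².
T = 2π√(1.038/(7.06 × 9.79 × 0.2540)) = 1.53 s.

1.53 s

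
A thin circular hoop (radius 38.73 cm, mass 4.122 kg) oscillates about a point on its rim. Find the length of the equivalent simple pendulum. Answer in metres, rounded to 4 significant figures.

The equivalent simple-pendulum length is L_eq = I/(md), where I is about the pivot and d = 0.38730 m.
I_cm = mR² = 0.61831 kg·m², so I = I_cm + md² = 0.61831 + 0.61831 = 1.2366 kg·m².
L_eq = 1.2366/(4.122 × 0.38730) = 0.7746 m.

0.7746 m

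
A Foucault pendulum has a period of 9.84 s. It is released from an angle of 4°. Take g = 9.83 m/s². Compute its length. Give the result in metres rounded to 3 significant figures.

From T = 2π√(L/g), L = gT²/(4π²) = 9.83 × 9.840²/(4π²) = 24.1 m.

24.1 m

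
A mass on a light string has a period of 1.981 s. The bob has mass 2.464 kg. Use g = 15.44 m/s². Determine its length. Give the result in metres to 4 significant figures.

From T = 2π√(L/g), L = gT²/(4π²) = 15.44 × 1.9810²/(4π²) = 1.535 m.

1.535 m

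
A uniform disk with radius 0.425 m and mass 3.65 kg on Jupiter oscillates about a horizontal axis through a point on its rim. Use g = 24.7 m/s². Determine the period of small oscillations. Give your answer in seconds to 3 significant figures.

1.01 s

I_cm = ½mr² = 0.3296 kg·m². The pivot is at distance d = 0.425 m from the centre of mass.
By the parallel-axis theorem, I = I_cm + md² = 0.3296 + 0.6593 = 0.9889 kg·m².
T = 2π√(I/(mgd)) = 2π√(0.9889/(3.65 × 24.7 × 0.425)) = 1.01 s.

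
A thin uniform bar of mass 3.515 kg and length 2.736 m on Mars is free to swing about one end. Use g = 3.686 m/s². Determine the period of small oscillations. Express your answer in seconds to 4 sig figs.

4.420 s

For a physical pendulum T = 2π√(I/(mgd)), with d = 1.3680 m from pivot to centre of mass.
I_cm = mL²/12 = 3.515 × 2.736²/12 = 2.1927 kg·m²; I = I_cm + md² = 2.1927 + 3.515 × 1.3680² = 8.7707 kg·m².
T = 2π√(8.7707/(3.515 × 3.686 × 1.3680)) = 4.420 s.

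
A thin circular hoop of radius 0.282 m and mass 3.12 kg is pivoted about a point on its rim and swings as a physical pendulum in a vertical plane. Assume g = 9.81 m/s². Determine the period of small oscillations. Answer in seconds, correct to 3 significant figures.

I_cm = mr² = 0.2481 kg·m². The pivot is at distance d = 0.282 m from the centre of mass.
By the parallel-axis theorem, I = I_cm + md² = 0.2481 + 0.2481 = 0.4962 kg·m².
T = 2π√(I/(mgd)) = 2π√(0.4962/(3.12 × 9.81 × 0.282)) = 1.51 s.

1.51 s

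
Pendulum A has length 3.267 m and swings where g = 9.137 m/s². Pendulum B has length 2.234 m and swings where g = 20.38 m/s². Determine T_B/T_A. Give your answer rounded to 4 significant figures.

0.5537

T = 2π√(L/g), so T_B/T_A = √((L_B/g_B)/(L_A/g_A)) = √((2.234/20.38)/(3.267/9.137)) = 0.5537.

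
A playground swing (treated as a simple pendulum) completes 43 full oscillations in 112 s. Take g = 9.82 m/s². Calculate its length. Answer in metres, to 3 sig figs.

1.69 m

T = 112/43 = 2.605 s.
From T = 2π√(L/g), L = gT²/(4π²) = 9.82 × 2.605²/(4π²) = 1.69 m.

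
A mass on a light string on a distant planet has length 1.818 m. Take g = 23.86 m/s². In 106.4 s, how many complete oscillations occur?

61

T = 2π√(L/g) = 2π√(1.818/23.86) = 1.7344 s.
Number of complete oscillations = ⌊106.4/1.7344⌋ = ⌊61.348⌋ = 61.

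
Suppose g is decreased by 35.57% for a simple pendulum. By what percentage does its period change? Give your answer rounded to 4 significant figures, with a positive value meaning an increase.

24.58%

T ∝ 1/√g, so T'/T = 1/√(0.64430) = 1.2458.
Percentage change in T = (1.2458 − 1) × 100% = 24.58%.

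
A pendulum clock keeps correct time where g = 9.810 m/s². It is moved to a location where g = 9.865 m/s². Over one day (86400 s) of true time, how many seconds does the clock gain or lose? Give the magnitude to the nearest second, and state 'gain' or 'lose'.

gain 242 s

The clock's period scales as T ∝ 1/√g, so T'/T = √(9.810/9.865) = 0.997208.
In 86400 s of true time the clock registers 86400/0.997208 = 86641.9 s, so it gains 242 s.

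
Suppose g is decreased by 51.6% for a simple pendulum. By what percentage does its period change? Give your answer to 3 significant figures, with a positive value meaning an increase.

43.7%

T ∝ 1/√g, so T'/T = 1/√(0.4840) = 1.437.
Percentage change in T = (1.437 − 1) × 100% = 43.7%.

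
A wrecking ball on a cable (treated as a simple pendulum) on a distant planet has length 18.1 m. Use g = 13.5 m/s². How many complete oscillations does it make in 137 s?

T = 2π√(L/g) = 2π√(18.1/13.5) = 7.275 s.
Number of complete oscillations = ⌊137/7.275⌋ = ⌊18.83⌋ = 18.

18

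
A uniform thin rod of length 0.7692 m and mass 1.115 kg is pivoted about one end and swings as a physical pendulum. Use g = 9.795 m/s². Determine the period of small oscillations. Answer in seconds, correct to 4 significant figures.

For a physical pendulum T = 2π√(I/(mgd)), with d = 0.38460 m from pivot to centre of mass.
I_cm = mL²/12 = 1.115 × 0.7692²/12 = 0.054976 kg·m²; I = I_cm + md² = 0.054976 + 1.115 × 0.38460² = 0.21990 kg·m².
T = 2π√(0.21990/(1.115 × 9.795 × 0.38460)) = 1.438 s.

1.438 s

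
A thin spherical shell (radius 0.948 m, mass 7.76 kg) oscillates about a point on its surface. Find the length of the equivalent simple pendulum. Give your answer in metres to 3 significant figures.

1.58 m

The equivalent simple-pendulum length is L_eq = I/(md), where I is about the pivot and d = 0.9480 m.
I_cm = (2/3)mR² = 4.649 kg·m², so I = I_cm + md² = 4.649 + 6.974 = 11.62 kg·m².
L_eq = 11.62/(7.76 × 0.9480) = 1.58 m.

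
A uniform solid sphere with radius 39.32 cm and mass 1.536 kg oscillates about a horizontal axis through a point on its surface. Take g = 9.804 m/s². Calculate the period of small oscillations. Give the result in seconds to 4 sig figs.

I_cm = (2/5)mr² = 0.094990 kg·m². The pivot is at distance d = 0.3932 m from the centre of mass.
By the parallel-axis theorem, I = I_cm + md² = 0.094990 + 0.23748 = 0.33247 kg·m².
T = 2π√(I/(mgd)) = 2π√(0.33247/(1.536 × 9.804 × 0.3932)) = 1.489 s.

1.489 s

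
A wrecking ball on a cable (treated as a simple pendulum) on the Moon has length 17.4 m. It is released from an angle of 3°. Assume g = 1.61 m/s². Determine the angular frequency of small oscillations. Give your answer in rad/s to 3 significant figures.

0.304 rad/s

ω = √(g/L) = √(1.61/17.4) = 0.304 rad/s.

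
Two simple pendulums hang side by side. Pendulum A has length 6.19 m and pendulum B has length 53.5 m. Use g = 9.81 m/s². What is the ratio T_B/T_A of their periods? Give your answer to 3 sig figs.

T ∝ √L, so T_B/T_A = √(L_B/L_A) = √(53.5/6.19) = 2.94.

2.94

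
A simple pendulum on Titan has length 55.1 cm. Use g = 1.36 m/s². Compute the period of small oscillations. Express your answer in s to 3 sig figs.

T = 2π√(L/g) = 2π√(0.551/1.36) = 2π × 0.6365 = 4.00 s.

4.00 s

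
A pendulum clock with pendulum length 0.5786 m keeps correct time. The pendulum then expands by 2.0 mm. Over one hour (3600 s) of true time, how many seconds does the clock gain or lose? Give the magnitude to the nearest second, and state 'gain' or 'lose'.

lose 6 s

T ∝ √L, so T'/T = √(0.58060/0.5786) = 1.00173.
In 3600 s of true time the clock registers 3600/1.00173 = 3593.8 s, so it loses 6 s.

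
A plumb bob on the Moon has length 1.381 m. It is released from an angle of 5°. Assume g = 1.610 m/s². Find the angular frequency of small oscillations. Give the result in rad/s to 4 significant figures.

1.080 rad/s

ω = √(g/L) = √(1.610/1.381) = 1.080 rad/s.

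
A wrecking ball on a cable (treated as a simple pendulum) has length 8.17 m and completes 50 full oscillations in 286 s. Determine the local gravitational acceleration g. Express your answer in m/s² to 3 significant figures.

9.86 m/s²

T = 286/50 = 5.720 s.
From T = 2π√(L/g), g = 4π²L/T² = 4π² × 8.17/5.720² = 9.86 m/s².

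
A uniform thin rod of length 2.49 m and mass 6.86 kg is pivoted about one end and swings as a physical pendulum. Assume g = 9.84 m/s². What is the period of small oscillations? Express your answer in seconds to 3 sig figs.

For a physical pendulum T = 2π√(I/(mgd)), with d = 1.245 m from pivot to centre of mass.
I_cm = mL²/12 = 6.86 × 2.49²/12 = 3.544 kg·m²; I = I_cm + md² = 3.544 + 6.86 × 1.245² = 14.18 kg·m².
T = 2π√(14.18/(6.86 × 9.84 × 1.245)) = 2.58 s.

2.58 s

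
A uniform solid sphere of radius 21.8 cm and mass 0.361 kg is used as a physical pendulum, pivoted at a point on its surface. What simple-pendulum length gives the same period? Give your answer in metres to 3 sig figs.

The equivalent simple-pendulum length is L_eq = I/(md), where I is about the pivot and d = 0.2180 m.
I_cm = (2/5)mR² = 0.006862 kg·m², so I = I_cm + md² = 0.006862 + 0.01716 = 0.02402 kg·m².
L_eq = 0.02402/(0.361 × 0.2180) = 0.305 m.

0.305 m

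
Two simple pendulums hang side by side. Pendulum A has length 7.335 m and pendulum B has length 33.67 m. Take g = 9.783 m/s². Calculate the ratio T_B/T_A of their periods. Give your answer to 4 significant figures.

T ∝ √L, so T_B/T_A = √(L_B/L_A) = √(33.67/7.335) = 2.143.

2.143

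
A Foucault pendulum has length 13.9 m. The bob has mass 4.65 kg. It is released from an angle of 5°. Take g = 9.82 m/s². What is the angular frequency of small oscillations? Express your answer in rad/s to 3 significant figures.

0.841 rad/s

ω = √(g/L) = √(9.82/13.9) = 0.841 rad/s.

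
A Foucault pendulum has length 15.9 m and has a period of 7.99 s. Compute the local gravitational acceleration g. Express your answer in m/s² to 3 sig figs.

9.83 m/s²

From T = 2π√(L/g), g = 4π²L/T² = 4π² × 15.9/7.990² = 9.83 m/s².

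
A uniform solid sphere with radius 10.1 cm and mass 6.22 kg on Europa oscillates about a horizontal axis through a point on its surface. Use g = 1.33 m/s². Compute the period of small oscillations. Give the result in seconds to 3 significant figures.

2.05 s

I_cm = (2/5)mr² = 0.02538 kg·m². The pivot is at distance d = 0.101 m from the centre of mass.
By the parallel-axis theorem, I = I_cm + md² = 0.02538 + 0.06345 = 0.08883 kg·m².
T = 2π√(I/(mgd)) = 2π√(0.08883/(6.22 × 1.33 × 0.101)) = 2.05 s.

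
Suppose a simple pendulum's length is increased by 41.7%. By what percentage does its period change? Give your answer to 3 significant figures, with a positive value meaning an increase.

19.0%

T ∝ √L, so T'/T = √(1.417) = 1.190.
Percentage change in T = (1.190 − 1) × 100% = 19.0%.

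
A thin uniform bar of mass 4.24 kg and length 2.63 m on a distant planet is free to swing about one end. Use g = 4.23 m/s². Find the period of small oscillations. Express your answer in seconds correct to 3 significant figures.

4.05 s

For a physical pendulum T = 2π√(I/(mgd)), with d = 1.315 m from pivot to centre of mass.
I_cm = mL²/12 = 4.24 × 2.63²/12 = 2.444 kg·m²; I = I_cm + md² = 2.444 + 4.24 × 1.315² = 9.776 kg·m².
T = 2π√(9.776/(4.24 × 4.23 × 1.315)) = 4.05 s.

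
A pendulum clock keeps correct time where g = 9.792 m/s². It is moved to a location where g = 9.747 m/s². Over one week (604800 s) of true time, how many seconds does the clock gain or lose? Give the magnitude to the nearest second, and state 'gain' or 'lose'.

The clock's period scales as T ∝ 1/√g, so T'/T = √(9.792/9.747) = 1.00231.
In 604800 s of true time the clock registers 604800/1.00231 = 603408.7 s, so it loses 1391 s.

lose 1391 s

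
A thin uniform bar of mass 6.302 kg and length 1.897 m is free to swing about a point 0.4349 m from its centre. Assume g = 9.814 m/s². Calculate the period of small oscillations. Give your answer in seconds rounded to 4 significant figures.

2.127 s

For a physical pendulum T = 2π√(I/(mgd)), with d = 0.43490 m from pivot to centre of mass.
I_cm = mL²/12 = 6.302 × 1.897²/12 = 1.8899 kg·m²; I = I_cm + md² = 1.8899 + 6.302 × 0.43490² = 3.0818 kg·m².
T = 2π√(3.0818/(6.302 × 9.814 × 0.43490)) = 2.127 s.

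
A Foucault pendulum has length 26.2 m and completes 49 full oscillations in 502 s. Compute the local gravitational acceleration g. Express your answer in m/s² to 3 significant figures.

T = 502/49 = 10.24 s.
From T = 2π√(L/g), g = 4π²L/T² = 4π² × 26.2/10.24² = 9.85 m/s².

9.85 m/s²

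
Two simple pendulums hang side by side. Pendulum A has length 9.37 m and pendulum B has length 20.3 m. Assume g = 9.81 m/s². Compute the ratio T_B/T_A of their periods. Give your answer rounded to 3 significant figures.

1.47

T ∝ √L, so T_B/T_A = √(L_B/L_A) = √(20.3/9.37) = 1.47.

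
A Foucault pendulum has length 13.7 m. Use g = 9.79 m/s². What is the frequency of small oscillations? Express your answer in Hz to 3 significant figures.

0.135 Hz

T = 2π√(L/g) = 2π√(13.7/9.79) = 7.433 s, so f = 1/T = 0.135 Hz.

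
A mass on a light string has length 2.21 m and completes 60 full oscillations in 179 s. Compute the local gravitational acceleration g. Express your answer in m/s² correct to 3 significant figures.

9.80 m/s²

T = 179/60 = 2.983 s.
From T = 2π√(L/g), g = 4π²L/T² = 4π² × 2.21/2.983² = 9.80 m/s².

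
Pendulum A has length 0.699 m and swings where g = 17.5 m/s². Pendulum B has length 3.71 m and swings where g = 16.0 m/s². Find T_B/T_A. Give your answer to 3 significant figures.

2.41

T = 2π√(L/g), so T_B/T_A = √((L_B/g_B)/(L_A/g_A)) = √((3.71/16.0)/(0.699/17.5)) = 2.41.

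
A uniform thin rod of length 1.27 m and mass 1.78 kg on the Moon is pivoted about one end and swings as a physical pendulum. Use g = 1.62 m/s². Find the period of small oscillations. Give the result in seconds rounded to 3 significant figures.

4.54 s

For a physical pendulum T = 2π√(I/(mgd)), with d = 0.6350 m from pivot to centre of mass.
I_cm = mL²/12 = 1.78 × 1.27²/12 = 0.2392 kg·m²; I = I_cm + md² = 0.2392 + 1.78 × 0.6350² = 0.9570 kg·m².
T = 2π√(0.9570/(1.78 × 1.62 × 0.6350)) = 4.54 s.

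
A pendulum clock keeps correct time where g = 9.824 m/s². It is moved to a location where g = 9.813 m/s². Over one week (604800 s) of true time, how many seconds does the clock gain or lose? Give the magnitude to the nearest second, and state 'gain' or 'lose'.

The clock's period scales as T ∝ 1/√g, so T'/T = √(9.824/9.813) = 1.00056.
In 604800 s of true time the clock registers 604800/1.00056 = 604461.3 s, so it loses 339 s.

lose 339 s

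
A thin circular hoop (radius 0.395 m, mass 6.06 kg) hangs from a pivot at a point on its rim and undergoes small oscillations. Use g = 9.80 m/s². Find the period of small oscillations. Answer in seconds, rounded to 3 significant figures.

1.78 s

I_cm = mr² = 0.9455 kg·m². The pivot is at distance d = 0.395 m from the centre of mass.
By the parallel-axis theorem, I = I_cm + md² = 0.9455 + 0.9455 = 1.891 kg·m².
T = 2π√(I/(mgd)) = 2π√(1.891/(6.06 × 9.80 × 0.395)) = 1.78 s.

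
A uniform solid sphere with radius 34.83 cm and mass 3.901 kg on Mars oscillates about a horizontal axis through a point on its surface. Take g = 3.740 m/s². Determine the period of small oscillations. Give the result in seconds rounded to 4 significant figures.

2.269 s

I_cm = (2/5)mr² = 0.18930 kg·m². The pivot is at distance d = 0.3483 m from the centre of mass.
By the parallel-axis theorem, I = I_cm + md² = 0.18930 + 0.47324 = 0.66254 kg·m².
T = 2π√(I/(mgd)) = 2π√(0.66254/(3.901 × 3.740 × 0.3483)) = 2.269 s.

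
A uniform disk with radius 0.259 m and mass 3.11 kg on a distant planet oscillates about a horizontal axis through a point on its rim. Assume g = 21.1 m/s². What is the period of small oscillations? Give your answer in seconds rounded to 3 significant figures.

I_cm = ½mr² = 0.1043 kg·m². The pivot is at distance d = 0.259 m from the centre of mass.
By the parallel-axis theorem, I = I_cm + md² = 0.1043 + 0.2086 = 0.3129 kg·m².
T = 2π√(I/(mgd)) = 2π√(0.3129/(3.11 × 21.1 × 0.259)) = 0.853 s.

0.853 s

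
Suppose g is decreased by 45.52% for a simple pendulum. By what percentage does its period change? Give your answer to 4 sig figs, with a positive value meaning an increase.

T ∝ 1/√g, so T'/T = 1/√(0.54480) = 1.3548.
Percentage change in T = (1.3548 − 1) × 100% = 35.48%.

35.48%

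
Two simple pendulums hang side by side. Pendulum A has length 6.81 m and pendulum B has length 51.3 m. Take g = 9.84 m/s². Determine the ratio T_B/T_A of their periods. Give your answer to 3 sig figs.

2.74

T ∝ √L, so T_B/T_A = √(L_B/L_A) = √(51.3/6.81) = 2.74.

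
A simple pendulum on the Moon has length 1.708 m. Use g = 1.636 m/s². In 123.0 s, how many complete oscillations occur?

19

T = 2π√(L/g) = 2π√(1.708/1.636) = 6.4200 s.
Number of complete oscillations = ⌊123.0/6.4200⌋ = ⌊19.159⌋ = 19.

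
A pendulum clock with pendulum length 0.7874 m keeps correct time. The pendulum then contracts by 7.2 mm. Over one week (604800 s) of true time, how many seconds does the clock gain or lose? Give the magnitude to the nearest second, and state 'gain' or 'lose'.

T ∝ √L, so T'/T = √(0.78020/0.7874) = 0.995417.
In 604800 s of true time the clock registers 604800/0.995417 = 607584.3 s, so it gains 2784 s.

gain 2784 s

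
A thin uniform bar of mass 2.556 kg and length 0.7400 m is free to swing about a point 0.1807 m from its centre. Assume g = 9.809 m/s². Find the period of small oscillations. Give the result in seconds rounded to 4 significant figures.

1.320 s

For a physical pendulum T = 2π√(I/(mgd)), with d = 0.18070 m from pivot to centre of mass.
I_cm = mL²/12 = 2.556 × 0.7400²/12 = 0.11664 kg·m²; I = I_cm + md² = 0.11664 + 2.556 × 0.18070² = 0.20010 kg·m².
T = 2π√(0.20010/(2.556 × 9.809 × 0.18070)) = 1.320 s.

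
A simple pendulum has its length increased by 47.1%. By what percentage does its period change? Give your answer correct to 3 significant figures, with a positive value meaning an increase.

21.3%

T ∝ √L, so T'/T = √(1.471) = 1.213.
Percentage change in T = (1.213 − 1) × 100% = 21.3%.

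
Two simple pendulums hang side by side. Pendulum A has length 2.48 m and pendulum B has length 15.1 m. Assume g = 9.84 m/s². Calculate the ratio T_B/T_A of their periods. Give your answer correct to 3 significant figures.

2.47

T ∝ √L, so T_B/T_A = √(L_B/L_A) = √(15.1/2.48) = 2.47.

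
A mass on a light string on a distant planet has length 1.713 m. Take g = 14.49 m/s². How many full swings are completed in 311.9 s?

144

T = 2π√(L/g) = 2π√(1.713/14.49) = 2.1604 s.
Number of complete oscillations = ⌊311.9/2.1604⌋ = ⌊144.37⌋ = 144.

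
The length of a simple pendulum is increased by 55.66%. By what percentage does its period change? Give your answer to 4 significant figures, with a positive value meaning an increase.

T ∝ √L, so T'/T = √(1.5566) = 1.2476.
Percentage change in T = (1.2476 − 1) × 100% = 24.76%.

24.76%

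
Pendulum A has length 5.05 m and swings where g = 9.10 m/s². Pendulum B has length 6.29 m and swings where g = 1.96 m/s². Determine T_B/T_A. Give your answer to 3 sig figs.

2.40

T = 2π√(L/g), so T_B/T_A = √((L_B/g_B)/(L_A/g_A)) = √((6.29/1.96)/(5.05/9.10)) = 2.40.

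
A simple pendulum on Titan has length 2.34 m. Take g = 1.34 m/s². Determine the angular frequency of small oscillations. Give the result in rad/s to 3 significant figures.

ω = √(g/L) = √(1.34/2.34) = 0.757 rad/s.

0.757 rad/s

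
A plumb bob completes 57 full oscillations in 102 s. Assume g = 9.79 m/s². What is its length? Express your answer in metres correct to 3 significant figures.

T = 102/57 = 1.789 s.
From T = 2π√(L/g), L = gT²/(4π²) = 9.79 × 1.789²/(4π²) = 0.794 m.

0.794 m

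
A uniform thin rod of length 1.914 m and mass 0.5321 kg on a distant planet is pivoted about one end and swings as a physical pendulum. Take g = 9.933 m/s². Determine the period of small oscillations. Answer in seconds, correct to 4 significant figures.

2.252 s

For a physical pendulum T = 2π√(I/(mgd)), with d = 0.95700 m from pivot to centre of mass.
I_cm = mL²/12 = 0.5321 × 1.914²/12 = 0.16244 kg·m²; I = I_cm + md² = 0.16244 + 0.5321 × 0.95700² = 0.64976 kg·m².
T = 2π√(0.64976/(0.5321 × 9.933 × 0.95700)) = 2.252 s.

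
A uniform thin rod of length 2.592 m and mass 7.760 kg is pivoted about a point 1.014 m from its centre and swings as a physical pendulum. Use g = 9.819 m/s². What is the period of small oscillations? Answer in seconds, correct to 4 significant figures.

For a physical pendulum T = 2π√(I/(mgd)), with d = 1.0140 m from pivot to centre of mass.
I_cm = mL²/12 = 7.760 × 2.592²/12 = 4.3446 kg·m²; I = I_cm + md² = 4.3446 + 7.760 × 1.0140² = 12.323 kg·m².
T = 2π√(12.323/(7.760 × 9.819 × 1.0140)) = 2.509 s.

2.509 s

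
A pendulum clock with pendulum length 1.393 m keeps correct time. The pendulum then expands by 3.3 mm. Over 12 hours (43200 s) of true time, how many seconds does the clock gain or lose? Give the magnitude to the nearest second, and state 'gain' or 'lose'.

lose 51 s

T ∝ √L, so T'/T = √(1.39630/1.393) = 1.00118.
In 43200 s of true time the clock registers 43200/1.00118 = 43148.9 s, so it loses 51 s.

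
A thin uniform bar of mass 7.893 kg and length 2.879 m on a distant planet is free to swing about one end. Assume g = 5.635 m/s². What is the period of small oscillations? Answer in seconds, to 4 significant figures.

3.667 s

For a physical pendulum T = 2π√(I/(mgd)), with d = 1.4395 m from pivot to centre of mass.
I_cm = mL²/12 = 7.893 × 2.879²/12 = 5.4519 kg·m²; I = I_cm + md² = 5.4519 + 7.893 × 1.4395² = 21.807 kg·m².
T = 2π√(21.807/(7.893 × 5.635 × 1.4395)) = 3.667 s.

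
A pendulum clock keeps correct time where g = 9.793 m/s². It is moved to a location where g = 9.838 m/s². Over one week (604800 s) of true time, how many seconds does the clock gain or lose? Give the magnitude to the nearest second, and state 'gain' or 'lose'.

gain 1388 s

The clock's period scales as T ∝ 1/√g, so T'/T = √(9.793/9.838) = 0.997710.
In 604800 s of true time the clock registers 604800/0.997710 = 606188.0 s, so it gains 1388 s.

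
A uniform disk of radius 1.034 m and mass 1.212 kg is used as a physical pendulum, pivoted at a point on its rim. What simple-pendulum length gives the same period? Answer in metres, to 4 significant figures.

1.551 m

The equivalent simple-pendulum length is L_eq = I/(md), where I is about the pivot and d = 1.0340 m.
I_cm = ½mR² = 0.64791 kg·m², so I = I_cm + md² = 0.64791 + 1.2958 = 1.9437 kg·m².
L_eq = 1.9437/(1.212 × 1.0340) = 1.551 m.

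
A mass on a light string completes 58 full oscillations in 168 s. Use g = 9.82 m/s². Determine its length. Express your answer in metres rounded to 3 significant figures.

2.09 m

T = 168/58 = 2.897 s.
From T = 2π√(L/g), L = gT²/(4π²) = 9.82 × 2.897²/(4π²) = 2.09 m.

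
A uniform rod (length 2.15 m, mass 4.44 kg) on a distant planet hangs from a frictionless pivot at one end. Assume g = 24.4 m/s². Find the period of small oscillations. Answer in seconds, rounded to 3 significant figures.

1.52 s

For a physical pendulum T = 2π√(I/(mgd)), with d = 1.075 m from pivot to centre of mass.
I_cm = mL²/12 = 4.44 × 2.15²/12 = 1.710 kg·m²; I = I_cm + md² = 1.710 + 4.44 × 1.075² = 6.841 kg·m².
T = 2π√(6.841/(4.44 × 24.4 × 1.075)) = 1.52 s.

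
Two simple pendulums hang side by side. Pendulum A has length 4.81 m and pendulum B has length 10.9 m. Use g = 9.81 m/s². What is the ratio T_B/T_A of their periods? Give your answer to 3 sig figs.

1.51

T ∝ √L, so T_B/T_A = √(L_B/L_A) = √(10.9/4.81) = 1.51.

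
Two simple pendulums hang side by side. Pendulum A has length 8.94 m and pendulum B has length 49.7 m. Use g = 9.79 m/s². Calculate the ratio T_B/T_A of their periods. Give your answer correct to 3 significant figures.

T ∝ √L, so T_B/T_A = √(L_B/L_A) = √(49.7/8.94) = 2.36.

2.36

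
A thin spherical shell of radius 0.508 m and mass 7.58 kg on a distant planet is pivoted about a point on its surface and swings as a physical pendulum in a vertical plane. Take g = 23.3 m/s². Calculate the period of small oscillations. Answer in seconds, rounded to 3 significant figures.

1.20 s

I_cm = (2/3)mr² = 1.304 kg·m². The pivot is at distance d = 0.508 m from the centre of mass.
By the parallel-axis theorem, I = I_cm + md² = 1.304 + 1.956 = 3.260 kg·m².
T = 2π√(I/(mgd)) = 2π√(3.260/(7.58 × 23.3 × 0.508)) = 1.20 s.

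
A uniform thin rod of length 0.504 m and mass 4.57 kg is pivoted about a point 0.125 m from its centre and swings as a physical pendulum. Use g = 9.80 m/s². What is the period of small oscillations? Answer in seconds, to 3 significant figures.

1.09 s

For a physical pendulum T = 2π√(I/(mgd)), with d = 0.1250 m from pivot to centre of mass.
I_cm = mL²/12 = 4.57 × 0.504²/12 = 0.09674 kg·m²; I = I_cm + md² = 0.09674 + 4.57 × 0.1250² = 0.1681 kg·m².
T = 2π√(0.1681/(4.57 × 9.80 × 0.1250)) = 1.09 s.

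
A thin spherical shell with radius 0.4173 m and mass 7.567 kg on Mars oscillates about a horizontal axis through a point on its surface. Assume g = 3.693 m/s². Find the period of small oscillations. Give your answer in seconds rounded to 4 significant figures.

2.727 s

I_cm = (2/3)mr² = 0.87847 kg·m². The pivot is at distance d = 0.4173 m from the centre of mass.
By the parallel-axis theorem, I = I_cm + md² = 0.87847 + 1.3177 = 2.1962 kg·m².
T = 2π√(I/(mgd)) = 2π√(2.1962/(7.567 × 3.693 × 0.4173)) = 2.727 s.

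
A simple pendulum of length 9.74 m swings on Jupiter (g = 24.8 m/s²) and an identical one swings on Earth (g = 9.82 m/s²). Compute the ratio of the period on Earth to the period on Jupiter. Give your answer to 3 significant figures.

T ∝ 1/√g, so T₂/T₁ = √(g₁/g₂) = √(24.8/9.82) = 1.59.

1.59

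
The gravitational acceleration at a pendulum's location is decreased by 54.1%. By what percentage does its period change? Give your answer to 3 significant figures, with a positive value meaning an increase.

47.6%

T ∝ 1/√g, so T'/T = 1/√(0.4590) = 1.476.
Percentage change in T = (1.476 − 1) × 100% = 47.6%.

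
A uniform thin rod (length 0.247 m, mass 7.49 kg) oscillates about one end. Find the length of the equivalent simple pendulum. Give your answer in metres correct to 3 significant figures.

0.165 m

The equivalent simple-pendulum length is L_eq = I/(md), where I is about the pivot and d = 0.1235 m.
I_cm = (1/12)mL² = 0.03808 kg·m², so I = I_cm + md² = 0.03808 + 0.1142 = 0.1523 kg·m².
L_eq = 0.1523/(7.49 × 0.1235) = 0.165 m.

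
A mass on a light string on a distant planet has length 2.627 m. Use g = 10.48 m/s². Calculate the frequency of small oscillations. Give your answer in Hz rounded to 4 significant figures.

T = 2π√(L/g) = 2π√(2.627/10.48) = 3.1458 s, so f = 1/T = 0.3179 Hz.

0.3179 Hz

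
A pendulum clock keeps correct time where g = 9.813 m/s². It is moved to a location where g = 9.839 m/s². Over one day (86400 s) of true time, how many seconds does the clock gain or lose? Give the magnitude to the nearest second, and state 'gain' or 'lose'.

gain 114 s

The clock's period scales as T ∝ 1/√g, so T'/T = √(9.813/9.839) = 0.998678.
In 86400 s of true time the clock registers 86400/0.998678 = 86514.4 s, so it gains 114 s.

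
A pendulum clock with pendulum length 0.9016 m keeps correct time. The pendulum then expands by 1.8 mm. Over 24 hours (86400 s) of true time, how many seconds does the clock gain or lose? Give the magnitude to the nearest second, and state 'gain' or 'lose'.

lose 86 s

T ∝ √L, so T'/T = √(0.90340/0.9016) = 1.00100.
In 86400 s of true time the clock registers 86400/1.00100 = 86313.9 s, so it loses 86 s.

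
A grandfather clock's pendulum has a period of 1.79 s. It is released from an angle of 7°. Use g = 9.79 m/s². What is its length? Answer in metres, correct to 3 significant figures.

0.795 m

From T = 2π√(L/g), L = gT²/(4π²) = 9.79 × 1.790²/(4π²) = 0.795 m.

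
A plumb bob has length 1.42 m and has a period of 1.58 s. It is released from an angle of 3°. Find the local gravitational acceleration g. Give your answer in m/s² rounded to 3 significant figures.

From T = 2π√(L/g), g = 4π²L/T² = 4π² × 1.42/1.580² = 22.5 m/s².

22.5 m/s²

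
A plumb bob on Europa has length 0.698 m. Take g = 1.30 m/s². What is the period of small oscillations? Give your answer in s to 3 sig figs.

4.60 s

T = 2π√(L/g) = 2π√(0.698/1.30) = 2π × 0.7328 = 4.60 s.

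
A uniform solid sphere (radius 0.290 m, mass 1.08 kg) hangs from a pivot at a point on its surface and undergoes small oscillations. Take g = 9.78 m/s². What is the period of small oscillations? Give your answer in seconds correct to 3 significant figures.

1.28 s

I_cm = (2/5)mr² = 0.03633 kg·m². The pivot is at distance d = 0.290 m from the centre of mass.
By the parallel-axis theorem, I = I_cm + md² = 0.03633 + 0.09083 = 0.1272 kg·m².
T = 2π√(I/(mgd)) = 2π√(0.1272/(1.08 × 9.78 × 0.290)) = 1.28 s.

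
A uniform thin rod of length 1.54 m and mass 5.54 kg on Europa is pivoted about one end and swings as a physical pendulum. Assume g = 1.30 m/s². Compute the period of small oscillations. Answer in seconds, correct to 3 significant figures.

For a physical pendulum T = 2π√(I/(mgd)), with d = 0.7700 m from pivot to centre of mass.
I_cm = mL²/12 = 5.54 × 1.54²/12 = 1.095 kg·m²; I = I_cm + md² = 1.095 + 5.54 × 0.7700² = 4.380 kg·m².
T = 2π√(4.380/(5.54 × 1.30 × 0.7700)) = 5.58 s.

5.58 s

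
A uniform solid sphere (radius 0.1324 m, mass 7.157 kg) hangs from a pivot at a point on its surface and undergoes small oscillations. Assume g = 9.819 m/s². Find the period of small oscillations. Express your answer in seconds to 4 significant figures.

0.8633 s

I_cm = (2/5)mr² = 0.050184 kg·m². The pivot is at distance d = 0.1324 m from the centre of mass.
By the parallel-axis theorem, I = I_cm + md² = 0.050184 + 0.12546 = 0.17564 kg·m².
T = 2π√(I/(mgd)) = 2π√(0.17564/(7.157 × 9.819 × 0.1324)) = 0.8633 s.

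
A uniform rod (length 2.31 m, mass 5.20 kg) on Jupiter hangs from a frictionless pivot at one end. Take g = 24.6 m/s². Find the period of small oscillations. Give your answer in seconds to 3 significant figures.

1.57 s

For a physical pendulum T = 2π√(I/(mgd)), with d = 1.155 m from pivot to centre of mass.
I_cm = mL²/12 = 5.20 × 2.31²/12 = 2.312 kg·m²; I = I_cm + md² = 2.312 + 5.20 × 1.155² = 9.249 kg·m².
T = 2π√(9.249/(5.20 × 24.6 × 1.155)) = 1.57 s.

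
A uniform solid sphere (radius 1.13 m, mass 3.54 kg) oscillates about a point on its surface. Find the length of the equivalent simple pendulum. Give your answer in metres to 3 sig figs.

1.58 m

The equivalent simple-pendulum length is L_eq = I/(md), where I is about the pivot and d = 1.130 m.
I_cm = (2/5)mR² = 1.808 kg·m², so I = I_cm + md² = 1.808 + 4.520 = 6.328 kg·m².
L_eq = 6.328/(3.54 × 1.130) = 1.58 m.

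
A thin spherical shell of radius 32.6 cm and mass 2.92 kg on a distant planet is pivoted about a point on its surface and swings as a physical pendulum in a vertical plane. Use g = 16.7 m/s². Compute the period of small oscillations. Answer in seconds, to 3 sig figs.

1.13 s

I_cm = (2/3)mr² = 0.2069 kg·m². The pivot is at distance d = 0.326 m from the centre of mass.
By the parallel-axis theorem, I = I_cm + md² = 0.2069 + 0.3103 = 0.5172 kg·m².
T = 2π√(I/(mgd)) = 2π√(0.5172/(2.92 × 16.7 × 0.326)) = 1.13 s.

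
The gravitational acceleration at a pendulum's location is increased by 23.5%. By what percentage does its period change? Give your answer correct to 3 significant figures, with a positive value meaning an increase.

-10.0%

T ∝ 1/√g, so T'/T = 1/√(1.235) = 0.8998.
Percentage change in T = (0.8998 − 1) × 100% = -10.0%.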